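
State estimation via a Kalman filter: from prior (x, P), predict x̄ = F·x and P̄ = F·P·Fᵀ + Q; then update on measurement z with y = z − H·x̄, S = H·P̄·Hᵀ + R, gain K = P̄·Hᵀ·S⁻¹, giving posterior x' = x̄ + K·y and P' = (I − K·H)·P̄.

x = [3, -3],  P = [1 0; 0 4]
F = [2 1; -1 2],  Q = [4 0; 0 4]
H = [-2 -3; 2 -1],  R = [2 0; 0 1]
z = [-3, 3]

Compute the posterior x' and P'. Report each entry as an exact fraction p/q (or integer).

x̄ = F·x = [3, -9]
P̄ = F·P·Fᵀ + Q = [12 6; 6 21]
y = z − H·x̄ = [-24, -12]
S = H·P̄·Hᵀ + R = [311 -9; -9 46]
K = P̄·Hᵀ·S⁻¹ = [-354/2845 1044/2845; -3531/14225 -3474/14225]
x' = x̄ + K·y = [4503/2845, -1593/14225]
P' = (I − K·H)·P̄ = [96/569 -84/2845; -84/2845 2634/14225]

x' = [4503/2845, -1593/14225]
P' = [96/569 -84/2845; -84/2845 2634/14225]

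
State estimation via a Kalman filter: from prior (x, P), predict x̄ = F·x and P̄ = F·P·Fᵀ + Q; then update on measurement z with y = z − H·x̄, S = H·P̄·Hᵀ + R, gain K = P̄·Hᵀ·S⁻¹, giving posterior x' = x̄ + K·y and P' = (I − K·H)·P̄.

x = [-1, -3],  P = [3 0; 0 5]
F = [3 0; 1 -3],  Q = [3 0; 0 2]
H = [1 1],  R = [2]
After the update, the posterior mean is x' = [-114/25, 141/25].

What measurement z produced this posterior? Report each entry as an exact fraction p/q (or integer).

z = [1]

x̄ = F·x = [-3, 8]
P̄ = F·P·Fᵀ + Q = [30 9; 9 50]
S = H·P̄·Hᵀ + R = [100]
K = P̄·Hᵀ·S⁻¹ = [39/100; 59/100]
x' − x̄ = [-39/25, -59/25] = K·y
y = (KᵀK)⁻¹·Kᵀ·(x' − x̄) = [-4]
z = y + H·x̄ = [-4] + [5] = [1]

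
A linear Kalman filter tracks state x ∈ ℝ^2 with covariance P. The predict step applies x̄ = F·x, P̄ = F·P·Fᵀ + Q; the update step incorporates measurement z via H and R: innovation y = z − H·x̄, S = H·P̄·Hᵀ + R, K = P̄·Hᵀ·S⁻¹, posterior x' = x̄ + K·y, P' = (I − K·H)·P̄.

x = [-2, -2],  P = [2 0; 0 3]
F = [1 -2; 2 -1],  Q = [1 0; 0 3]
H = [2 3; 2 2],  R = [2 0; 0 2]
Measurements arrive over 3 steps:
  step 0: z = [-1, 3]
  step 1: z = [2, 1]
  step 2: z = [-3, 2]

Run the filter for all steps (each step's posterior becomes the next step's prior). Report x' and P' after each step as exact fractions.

step 0: x' = [607/181, -841/362], P' = [365/181 -270/181; -270/181 227/181]
step 1: x' = [48159/136072, 51599/136072], P' = [36575/34018 -25893/34018; -25893/34018 23383/34018]
step 2: x' = [27062353/57306868, -9756872/14326717], P' = [15163436/14326717 -10753578/14326717; -10753578/14326717 9752490/14326717]

step 0: x̄ = F·x = [2, -2]
step 0: P̄ = F·P·Fᵀ + Q = [15 10; 10 14]
step 0: y = z − H·x̄ = [1, 3]
step 0: S = H·P̄·Hᵀ + R = [308 244; 244 198]
step 0: K = P̄·Hᵀ·S⁻¹ = [-40/181 95/181; 141/362 -43/181]
step 0: x' = x̄ + K·y = [607/181, -841/362]
step 0: P' = (I − K·H)·P̄ = [365/181 -270/181; -270/181 227/181]
step 1: x̄ = F·x = [8, 3269/362]
step 1: P̄ = F·P·Fᵀ + Q = [14 14; 14 3310/181]
step 1: y = z − H·x̄ = [-14875/362, -5984/181]
step 1: S = H·P̄·Hᵀ + R = [70696/181 55336/181; 55336/181 44010/181]
step 1: K = P̄·Hᵀ·S⁻¹ = [-4529/68036 5341/17009; 18363/68036 -1255/17009]
step 1: x' = x̄ + K·y = [48159/136072, 51599/136072]
step 1: P' = (I − K·H)·P̄ = [36575/34018 -25893/34018; -25893/34018 23383/34018]
step 2: x̄ = F·x = [-55039/136072, 44719/136072]
step 2: P̄ = F·P·Fᵀ + Q = [267697/34018 249381/34018; 249381/34018 375309/34018]
step 2: y = z − H·x̄ = [-432295/136072, 36598/17009]
step 2: S = H·P̄·Hᵀ + R = [7509177/34018 2908226/17009; 2908226/17009 2317554/17009]
step 2: K = P̄·Hᵀ·S⁻¹ = [-966931/14326717 4409858/14326717; 3875157/14326717 -1001088/14326717]
step 2: x' = x̄ + K·y = [27062353/57306868, -9756872/14326717]
step 2: P' = (I − K·H)·P̄ = [15163436/14326717 -10753578/14326717; -10753578/14326717 9752490/14326717]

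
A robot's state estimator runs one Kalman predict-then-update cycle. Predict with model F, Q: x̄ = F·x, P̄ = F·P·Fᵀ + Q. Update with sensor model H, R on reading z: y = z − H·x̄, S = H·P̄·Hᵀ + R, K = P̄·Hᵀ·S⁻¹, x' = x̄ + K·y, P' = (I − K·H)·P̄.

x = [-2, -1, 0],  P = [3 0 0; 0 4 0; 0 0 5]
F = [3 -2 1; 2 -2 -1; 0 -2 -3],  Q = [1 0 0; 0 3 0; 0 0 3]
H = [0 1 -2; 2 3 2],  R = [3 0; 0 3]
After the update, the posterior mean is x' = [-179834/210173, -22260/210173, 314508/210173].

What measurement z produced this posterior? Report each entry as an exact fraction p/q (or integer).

x̄ = F·x = [-4, -2, 2]
P̄ = F·P·Fᵀ + Q = [49 29 1; 29 36 31; 1 31 64]
S = H·P̄·Hᵀ + R = [171 -218; -218 1507]
K = P̄·Hᵀ·S⁻¹ = [81455/210173 37863/210173; 10522/210173 33320/210173; -97565/210173 16987/210173]
x' − x̄ = [660858/210173, 398086/210173, -105838/210173] = K·y
y = (KᵀK)⁻¹·Kᵀ·(x' − x̄) = [3, 11]
z = y + H·x̄ = [3, 11] + [-6, -10] = [-3, 1]

z = [-3, 1]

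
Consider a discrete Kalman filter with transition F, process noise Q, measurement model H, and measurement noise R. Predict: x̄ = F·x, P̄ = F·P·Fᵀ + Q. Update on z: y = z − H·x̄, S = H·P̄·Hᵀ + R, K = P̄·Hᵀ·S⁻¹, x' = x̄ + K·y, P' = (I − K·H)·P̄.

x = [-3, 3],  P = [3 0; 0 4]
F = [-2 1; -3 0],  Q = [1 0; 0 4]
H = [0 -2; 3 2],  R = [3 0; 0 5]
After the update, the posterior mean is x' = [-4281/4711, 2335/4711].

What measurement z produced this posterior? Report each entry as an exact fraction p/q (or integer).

x̄ = F·x = [9, 9]
P̄ = F·P·Fᵀ + Q = [17 18; 18 31]
S = H·P̄·Hᵀ + R = [127 -232; -232 498]
K = P̄·Hᵀ·S⁻¹ = [1128/4711 2697/9422; -1982/4711 174/4711]
x' − x̄ = [-46680/4711, -40064/4711] = K·y
y = (KᵀK)⁻¹·Kᵀ·(x' − x̄) = [16, -48]
z = y + H·x̄ = [16, -48] + [-18, 45] = [-2, -3]

z = [-2, -3]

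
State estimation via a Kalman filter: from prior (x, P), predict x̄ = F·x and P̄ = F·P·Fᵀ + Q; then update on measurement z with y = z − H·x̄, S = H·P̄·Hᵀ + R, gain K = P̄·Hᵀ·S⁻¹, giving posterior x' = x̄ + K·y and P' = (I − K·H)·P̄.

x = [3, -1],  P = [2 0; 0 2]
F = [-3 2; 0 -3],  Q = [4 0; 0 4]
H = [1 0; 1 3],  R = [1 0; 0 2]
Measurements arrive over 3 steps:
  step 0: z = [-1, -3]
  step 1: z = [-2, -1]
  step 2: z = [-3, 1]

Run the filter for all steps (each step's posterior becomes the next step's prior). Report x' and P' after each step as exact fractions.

step 0: x' = [-3218/2431, -1368/2431], P' = [2352/2431 -786/2431; -786/2431 796/2431]
step 1: x' = [-2138903/1208317, 39435/109847], P' = [1143686/1208317 -34416/109847; -34416/109847 34874/109847]
step 2: x' = [-1473333434/586101967, 687636456/586101967], P' = [554132276/586101967 -183351690/586101967; -183351690/586101967 185928616/586101967]

step 0: x̄ = F·x = [-11, 3]
step 0: P̄ = F·P·Fᵀ + Q = [30 -12; -12 22]
step 0: y = z − H·x̄ = [10, -1]
step 0: S = H·P̄·Hᵀ + R = [31 -6; -6 158]
step 0: K = P̄·Hᵀ·S⁻¹ = [2352/2431 -3/2431; -786/2431 801/2431]
step 0: x' = x̄ + K·y = [-3218/2431, -1368/2431]
step 0: P' = (I − K·H)·P̄ = [2352/2431 -786/2431; -786/2431 796/2431]
step 1: x̄ = F·x = [6918/2431, 4104/2431]
step 1: P̄ = F·P·Fᵀ + Q = [43508/2431 -11850/2431; -11850/2431 16888/2431]
step 1: y = z − H·x̄ = [-11780/2431, -21661/2431]
step 1: S = H·P̄·Hᵀ + R = [45939/2431 7958/2431; 7958/2431 129262/2431]
step 1: K = P̄·Hᵀ·S⁻¹ = [1143686/1208317 3979/1208317; -34416/109847 35103/109847]
step 1: x' = x̄ + K·y = [-2138903/1208317, 39435/109847]
step 1: P' = (I − K·H)·P̄ = [1143686/1208317 -34416/109847; -34416/109847 34874/109847]
step 2: x̄ = F·x = [7284279/1208317, -118305/109847]
step 2: P̄ = F·P·Fᵀ + Q = [21203810/1208317 -518988/109847; -518988/109847 753254/109847]
step 2: y = z − H·x̄ = [-10909230/1208317, -2171897/1208317]
step 2: S = H·P̄·Hᵀ + R = [22412127/1208317 4077206/1208317; 4077206/1208317 63939382/1208317]
step 2: K = P̄·Hᵀ·S⁻¹ = [554132276/586101967 2038603/586101967; -183351690/586101967 187217079/586101967]
step 2: x' = x̄ + K·y = [-1473333434/586101967, 687636456/586101967]
step 2: P' = (I − K·H)·P̄ = [554132276/586101967 -183351690/586101967; -183351690/586101967 185928616/586101967]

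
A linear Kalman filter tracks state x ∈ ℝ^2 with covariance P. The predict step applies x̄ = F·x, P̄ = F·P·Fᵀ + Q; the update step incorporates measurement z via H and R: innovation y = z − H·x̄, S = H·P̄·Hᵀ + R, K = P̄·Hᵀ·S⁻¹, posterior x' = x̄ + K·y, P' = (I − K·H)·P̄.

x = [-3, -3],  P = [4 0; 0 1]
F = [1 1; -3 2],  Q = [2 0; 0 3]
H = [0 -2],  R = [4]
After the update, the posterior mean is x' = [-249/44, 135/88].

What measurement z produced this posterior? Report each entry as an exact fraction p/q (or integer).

x̄ = F·x = [-6, 3]
P̄ = F·P·Fᵀ + Q = [7 -10; -10 43]
S = H·P̄·Hᵀ + R = [176]
K = P̄·Hᵀ·S⁻¹ = [5/44; -43/88]
x' − x̄ = [15/44, -129/88] = K·y
y = (KᵀK)⁻¹·Kᵀ·(x' − x̄) = [3]
z = y + H·x̄ = [3] + [-6] = [-3]

z = [-3]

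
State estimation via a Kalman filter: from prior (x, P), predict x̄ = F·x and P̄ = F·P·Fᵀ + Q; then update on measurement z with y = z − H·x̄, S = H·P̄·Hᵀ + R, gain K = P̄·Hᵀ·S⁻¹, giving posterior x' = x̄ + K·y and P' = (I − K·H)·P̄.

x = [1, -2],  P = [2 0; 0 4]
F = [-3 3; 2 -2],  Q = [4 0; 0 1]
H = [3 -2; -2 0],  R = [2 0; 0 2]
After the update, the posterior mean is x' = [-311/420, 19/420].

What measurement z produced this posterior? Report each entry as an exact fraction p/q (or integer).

z = [-2, 2]

x̄ = F·x = [-9, 6]
P̄ = F·P·Fᵀ + Q = [58 -36; -36 25]
S = H·P̄·Hᵀ + R = [1056 -492; -492 234]
K = P̄·Hᵀ·S⁻¹ = [41/420 -61/210; -43/140 -71/210]
x' − x̄ = [3469/420, -2501/420] = K·y
y = (KᵀK)⁻¹·Kᵀ·(x' − x̄) = [37, -16]
z = y + H·x̄ = [37, -16] + [-39, 18] = [-2, 2]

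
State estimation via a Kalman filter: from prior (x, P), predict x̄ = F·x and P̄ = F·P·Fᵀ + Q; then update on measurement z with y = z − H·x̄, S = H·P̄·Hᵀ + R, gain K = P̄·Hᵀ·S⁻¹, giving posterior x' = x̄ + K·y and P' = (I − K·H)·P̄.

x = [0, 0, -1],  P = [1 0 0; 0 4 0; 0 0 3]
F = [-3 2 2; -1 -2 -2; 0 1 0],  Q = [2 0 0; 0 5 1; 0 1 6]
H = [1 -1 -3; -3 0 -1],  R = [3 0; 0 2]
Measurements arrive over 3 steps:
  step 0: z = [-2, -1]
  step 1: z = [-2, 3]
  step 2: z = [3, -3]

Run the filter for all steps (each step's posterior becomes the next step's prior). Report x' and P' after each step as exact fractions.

step 0: x̄ = F·x = [-2, 2, 0]
step 0: P̄ = F·P·Fᵀ + Q = [39 -25 8; -25 34 -7; 8 -7 10]
step 0: y = z − H·x̄ = [2, -7]
step 0: S = H·P̄·Hᵀ + R = [126 -105; -105 411]
step 0: K = P̄·Hᵀ·S⁻¹ = [1105/13587 -550/1941; -2336/13587 302/1941; -3245/13587 -93/647]
step 0: x' = x̄ + K·y = [662/4529, 2568/4529, 7181/13587]
step 0: P' = (I − K·H)·P̄ = [1481/4529 6005/4529 -5629/13587; 6005/4529 66614/4529 -58273/13587; -5629/13587 -58273/13587 6931/4529]
step 1: x̄ = F·x = [23812/13587, -31756/13587, 2568/4529]
step 1: P̄ = F·P·Fᵀ + Q = [334885/13587 -353483/13587 229093/13587; -353483/13587 179426/4529 -287566/13587; 229093/13587 -287566/13587 93788/4529]
step 1: y = z − H·x̄ = [-59630/13587, 39967/4529]
step 1: S = H·P̄·Hᵀ + R = [1053212/13587 324166/13587; 324166/13587 1565687/4529]
step 1: K = P̄·Hᵀ·S⁻¹ = [89435693/1069091944 -143492075/534545972; -126626477/1069091944 157779511/534545972; -270252075/1069091944 -100910111/534545972]
step 1: x' = x̄ + K·y = [-262852719/267272986, 210430841/267272986, 2814623/267272986]
step 1: P' = (I − K·H)·P̄ = [284046449/1069091944 850252511/1069091944 -278171047/1069091944; 850252511/1069091944 10775758673/1069091944 -3181875577/1069091944; -278171047/1069091944 -3181875577/1069091944 1238153585/1069091944]
step 2: x̄ = F·x = [1215049085/267272986, -163638209/267272986, 210430841/267272986]
step 2: P̄ = F·P·Fᵀ + Q = [20430268777/1069091944 -19460179213/1069091944 12637008659/1069091944; -19460179213/1069091944 30518476441/1069091944 -14968926759/1069091944; 12637008659/1069091944 -14968926759/1069091944 17190310337/1069091944]
step 2: y = z − H·x̄ = [54424187/267272986, 1526879569/133636493]
step 2: S = H·P̄·Hᵀ + R = [82153560001/1069091944 9013364777/534545972; 9013364777/534545972 69755741293/267272986]
step 2: K = P̄·Hᵀ·S⁻¹ = [881580362342/10568673283587 -5714303361943/21137346567174; -1280255023747/10568673283587 2861002266712/10568673283587; -2662767816580/10568673283587 -3830129361343/21137346567174]
step 2: x' = x̄ + K·y = [5193669969279/3522891094529, 8652447214098/3522891094529, -4700675130120/3522891094529]
step 2: P' = (I − K·H)·P̄ = [5524006371719/21137346567174 7832380685740/10568673283587 -5143412391271/21137346567174; 7832380685740/10568673283587 99330585528913/10568673283587 -29219146590644/10568673283587; -5143412391271/21137346567174 -29219146590644/10568673283587 23090495896499/21137346567174]

step 0: x' = [662/4529, 2568/4529, 7181/13587], P' = [1481/4529 6005/4529 -5629/13587; 6005/4529 66614/4529 -58273/13587; -5629/13587 -58273/13587 6931/4529]
step 1: x' = [-262852719/267272986, 210430841/267272986, 2814623/267272986], P' = [284046449/1069091944 850252511/1069091944 -278171047/1069091944; 850252511/1069091944 10775758673/1069091944 -3181875577/1069091944; -278171047/1069091944 -3181875577/1069091944 1238153585/1069091944]
step 2: x' = [5193669969279/3522891094529, 8652447214098/3522891094529, -4700675130120/3522891094529], P' = [5524006371719/21137346567174 7832380685740/10568673283587 -5143412391271/21137346567174; 7832380685740/10568673283587 99330585528913/10568673283587 -29219146590644/10568673283587; -5143412391271/21137346567174 -29219146590644/10568673283587 23090495896499/21137346567174]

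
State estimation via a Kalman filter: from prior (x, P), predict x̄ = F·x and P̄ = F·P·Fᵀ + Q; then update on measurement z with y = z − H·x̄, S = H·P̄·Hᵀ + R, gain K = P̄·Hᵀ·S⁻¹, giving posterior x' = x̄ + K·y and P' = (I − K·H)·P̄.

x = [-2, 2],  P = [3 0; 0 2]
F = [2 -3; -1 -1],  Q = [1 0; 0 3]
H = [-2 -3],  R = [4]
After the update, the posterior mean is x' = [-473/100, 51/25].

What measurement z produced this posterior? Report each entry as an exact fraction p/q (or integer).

x̄ = F·x = [-10, 0]
P̄ = F·P·Fᵀ + Q = [31 0; 0 8]
S = H·P̄·Hᵀ + R = [200]
K = P̄·Hᵀ·S⁻¹ = [-31/100; -3/25]
x' − x̄ = [527/100, 51/25] = K·y
y = (KᵀK)⁻¹·Kᵀ·(x' − x̄) = [-17]
z = y + H·x̄ = [-17] + [20] = [3]

z = [3]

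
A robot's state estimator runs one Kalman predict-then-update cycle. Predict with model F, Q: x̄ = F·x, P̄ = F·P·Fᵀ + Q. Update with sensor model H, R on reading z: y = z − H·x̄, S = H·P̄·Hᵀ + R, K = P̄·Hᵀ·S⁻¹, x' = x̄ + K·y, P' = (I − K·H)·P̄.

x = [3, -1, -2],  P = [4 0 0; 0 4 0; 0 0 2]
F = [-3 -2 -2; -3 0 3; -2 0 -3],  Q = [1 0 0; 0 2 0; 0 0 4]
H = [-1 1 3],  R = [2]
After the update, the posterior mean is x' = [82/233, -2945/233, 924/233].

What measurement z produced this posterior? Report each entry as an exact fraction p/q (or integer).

x̄ = F·x = [-3, -15, 0]
P̄ = F·P·Fᵀ + Q = [61 24 36; 24 56 6; 36 6 38]
S = H·P̄·Hᵀ + R = [233]
K = P̄·Hᵀ·S⁻¹ = [71/233; 50/233; 84/233]
x' − x̄ = [781/233, 550/233, 924/233] = K·y
y = (KᵀK)⁻¹·Kᵀ·(x' − x̄) = [11]
z = y + H·x̄ = [11] + [-12] = [-1]

z = [-1]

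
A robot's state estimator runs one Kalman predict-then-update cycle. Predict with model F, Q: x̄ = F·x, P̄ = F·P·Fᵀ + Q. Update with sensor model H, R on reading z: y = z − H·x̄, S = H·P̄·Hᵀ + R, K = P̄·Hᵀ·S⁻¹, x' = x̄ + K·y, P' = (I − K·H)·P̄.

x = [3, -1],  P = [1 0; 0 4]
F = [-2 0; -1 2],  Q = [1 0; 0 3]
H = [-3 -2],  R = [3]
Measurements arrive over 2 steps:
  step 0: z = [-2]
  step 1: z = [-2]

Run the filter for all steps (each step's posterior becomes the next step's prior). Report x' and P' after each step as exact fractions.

step 0: x' = [-9/4, 155/38], P' = [21/8 -15/4; -15/4 231/38]
step 1: x' = [-133/1676, 2029/1676], P' = [2923/3352 -459/419; -459/419 6939/3352]

step 0: x̄ = F·x = [-6, -5]
step 0: P̄ = F·P·Fᵀ + Q = [5 2; 2 20]
step 0: y = z − H·x̄ = [-30]
step 0: S = H·P̄·Hᵀ + R = [152]
step 0: K = P̄·Hᵀ·S⁻¹ = [-1/8; -23/76]
step 0: x' = x̄ + K·y = [-9/4, 155/38]
step 0: P' = (I − K·H)·P̄ = [21/8 -15/4; -15/4 231/38]
step 1: x̄ = F·x = [9/2, 791/76]
step 1: P̄ = F·P·Fᵀ + Q = [23/2 81/4; 81/4 6831/152]
step 1: y = z − H·x̄ = [614/19]
step 1: S = H·P̄·Hᵀ + R = [10056/19]
step 1: K = P̄·Hᵀ·S⁻¹ = [-475/3352; -477/1676]
step 1: x' = x̄ + K·y = [-133/1676, 2029/1676]
step 1: P' = (I − K·H)·P̄ = [2923/3352 -459/419; -459/419 6939/3352]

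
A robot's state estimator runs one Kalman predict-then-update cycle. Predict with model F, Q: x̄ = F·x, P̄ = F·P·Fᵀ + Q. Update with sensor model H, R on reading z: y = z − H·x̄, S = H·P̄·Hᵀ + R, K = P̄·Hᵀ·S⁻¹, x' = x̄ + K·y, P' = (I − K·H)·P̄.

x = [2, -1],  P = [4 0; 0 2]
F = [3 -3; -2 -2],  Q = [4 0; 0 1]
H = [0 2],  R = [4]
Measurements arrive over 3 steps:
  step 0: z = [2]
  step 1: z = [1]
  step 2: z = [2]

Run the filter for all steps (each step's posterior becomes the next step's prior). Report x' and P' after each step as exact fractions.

step 0: x' = [99/13, 23/26], P' = [682/13 -6/13; -6/13 25/26]
step 1: x' = [-29295/5512, 177/424], P' = [117773/2756 -309/212; -309/212 211/212]
step 2: x' = [-176217/45544, 239839/227720], P' = [1008593/22772 -34509/22772; -34509/22772 113171/113860]

step 0: x̄ = F·x = [9, -2]
step 0: P̄ = F·P·Fᵀ + Q = [58 -12; -12 25]
step 0: y = z − H·x̄ = [6]
step 0: S = H·P̄·Hᵀ + R = [104]
step 0: K = P̄·Hᵀ·S⁻¹ = [-3/13; 25/52]
step 0: x' = x̄ + K·y = [99/13, 23/26]
step 0: P' = (I − K·H)·P̄ = [682/13 -6/13; -6/13 25/26]
step 1: x̄ = F·x = [525/26, -17]
step 1: P̄ = F·P·Fᵀ + Q = [12821/26 -309; -309 211]
step 1: y = z − H·x̄ = [35]
step 1: S = H·P̄·Hᵀ + R = [848]
step 1: K = P̄·Hᵀ·S⁻¹ = [-309/424; 211/424]
step 1: x' = x̄ + K·y = [-29295/5512, 177/424]
step 1: P' = (I − K·H)·P̄ = [117773/2756 -309/212; -309/212 211/212]
step 2: x̄ = F·x = [-23697/1378, 13497/1378]
step 2: P̄ = F·P·Fᵀ + Q = [583987/1378 -172545/689; -172545/689 113171/689]
step 2: y = z − H·x̄ = [-12119/689]
step 2: S = H·P̄·Hᵀ + R = [455440/689]
step 2: K = P̄·Hᵀ·S⁻¹ = [-34509/45544; 113171/227720]
step 2: x' = x̄ + K·y = [-176217/45544, 239839/227720]
step 2: P' = (I − K·H)·P̄ = [1008593/22772 -34509/22772; -34509/22772 113171/113860]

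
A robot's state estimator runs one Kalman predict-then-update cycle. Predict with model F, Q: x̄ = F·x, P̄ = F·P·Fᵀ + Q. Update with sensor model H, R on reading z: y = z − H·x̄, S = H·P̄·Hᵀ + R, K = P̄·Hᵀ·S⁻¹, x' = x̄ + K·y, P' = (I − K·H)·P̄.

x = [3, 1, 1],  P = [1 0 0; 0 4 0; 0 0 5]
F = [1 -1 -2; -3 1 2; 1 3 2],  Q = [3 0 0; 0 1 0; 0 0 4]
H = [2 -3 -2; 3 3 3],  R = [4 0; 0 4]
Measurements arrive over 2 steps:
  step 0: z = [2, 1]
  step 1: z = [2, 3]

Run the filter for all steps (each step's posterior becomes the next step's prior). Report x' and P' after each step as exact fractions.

step 0: x̄ = F·x = [0, -6, 8]
step 0: P̄ = F·P·Fᵀ + Q = [28 -27 -31; -27 34 29; -31 29 61]
step 0: y = z − H·x̄ = [0, -5]
step 0: S = H·P̄·Hᵀ + R = [1586 -858; -858 589]
step 0: K = P̄·Hᵀ·S⁻¹ = [39991/197990 1077/7615; -16691/98995 -474/7615; -7753/197990 1854/7615]
step 0: x' = x̄ + K·y = [-1077/1523, -8664/1523, 10330/1523]
step 0: P' = (I − K·H)·P̄ = [105691/197990 94064/98995 -256483/197990; 94064/98995 459452/98995 -561732/98995; -256483/197990 -561732/98995 1444219/197990]
step 1: x̄ = F·x = [-13073/1523, 15227/1523, -6409/1523]
step 1: P̄ = F·P·Fᵀ + Q = [3551261/197990 -3818349/197990 936071/197990; -3818349/197990 5300161/197990 -1250289/197990; 936071/197990 -1250289/197990 1565931/197990]
step 1: y = z − H·x̄ = [62055/1523, 17334/1523]
step 1: S = H·P̄·Hᵀ + R = [92290329/197990 -5580087/197990; -5580087/197990 20161931/197990]
step 1: K = P̄·Hᵀ·S⁻¹ = [585230530/3080313609 156196507/1026771203; -707548837/3080313609 -29902786/1026771203; 359514805/9240940827 606872116/3080313609]
step 1: x' = x̄ + K·y = [912688003/1026771203, 315602444/1026771203, -390817448/1026771203]
step 1: P' = (I − K·H)·P̄ = [393523293/1026771203 377261780/1026771203 -1687569191/3080313609; 377261780/1026771203 2532186332/1026771203 -8847955480/3080313609; -1687569191/3080313609 -8847955480/3080313609 34034062477/9240940827]

step 0: x' = [-1077/1523, -8664/1523, 10330/1523], P' = [105691/197990 94064/98995 -256483/197990; 94064/98995 459452/98995 -561732/98995; -256483/197990 -561732/98995 1444219/197990]
step 1: x' = [912688003/1026771203, 315602444/1026771203, -390817448/1026771203], P' = [393523293/1026771203 377261780/1026771203 -1687569191/3080313609; 377261780/1026771203 2532186332/1026771203 -8847955480/3080313609; -1687569191/3080313609 -8847955480/3080313609 34034062477/9240940827]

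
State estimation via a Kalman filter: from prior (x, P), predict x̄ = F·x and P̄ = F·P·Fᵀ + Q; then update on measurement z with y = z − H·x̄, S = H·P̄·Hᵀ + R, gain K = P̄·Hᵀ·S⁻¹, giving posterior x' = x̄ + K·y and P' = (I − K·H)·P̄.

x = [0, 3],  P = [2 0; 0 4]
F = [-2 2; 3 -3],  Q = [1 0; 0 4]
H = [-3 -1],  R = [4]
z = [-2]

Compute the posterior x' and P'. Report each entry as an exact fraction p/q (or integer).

x̄ = F·x = [6, -9]
P̄ = F·P·Fᵀ + Q = [25 -36; -36 58]
y = z − H·x̄ = [7]
S = H·P̄·Hᵀ + R = [71]
K = P̄·Hᵀ·S⁻¹ = [-39/71; 50/71]
x' = x̄ + K·y = [153/71, -289/71]
P' = (I − K·H)·P̄ = [254/71 -606/71; -606/71 1618/71]

x' = [153/71, -289/71]
P' = [254/71 -606/71; -606/71 1618/71]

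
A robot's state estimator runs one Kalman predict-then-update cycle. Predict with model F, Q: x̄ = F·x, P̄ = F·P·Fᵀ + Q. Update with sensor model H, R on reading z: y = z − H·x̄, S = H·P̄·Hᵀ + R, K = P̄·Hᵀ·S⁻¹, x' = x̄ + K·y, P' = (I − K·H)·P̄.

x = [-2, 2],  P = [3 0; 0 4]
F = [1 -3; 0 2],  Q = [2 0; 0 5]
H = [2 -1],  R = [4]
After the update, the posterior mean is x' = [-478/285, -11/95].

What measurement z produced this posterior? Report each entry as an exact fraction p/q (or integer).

x̄ = F·x = [-8, 4]
P̄ = F·P·Fᵀ + Q = [41 -24; -24 21]
S = H·P̄·Hᵀ + R = [285]
K = P̄·Hᵀ·S⁻¹ = [106/285; -23/95]
x' − x̄ = [1802/285, -391/95] = K·y
y = (KᵀK)⁻¹·Kᵀ·(x' − x̄) = [17]
z = y + H·x̄ = [17] + [-20] = [-3]

z = [-3]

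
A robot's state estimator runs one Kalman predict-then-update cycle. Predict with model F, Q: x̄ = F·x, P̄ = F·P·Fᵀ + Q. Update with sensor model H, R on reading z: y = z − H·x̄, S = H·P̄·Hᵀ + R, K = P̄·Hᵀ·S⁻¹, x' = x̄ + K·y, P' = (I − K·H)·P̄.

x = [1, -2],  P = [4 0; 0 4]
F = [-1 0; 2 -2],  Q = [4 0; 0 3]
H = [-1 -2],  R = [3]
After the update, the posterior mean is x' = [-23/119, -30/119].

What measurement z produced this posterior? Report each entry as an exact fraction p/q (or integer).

z = [1]

x̄ = F·x = [-1, 6]
P̄ = F·P·Fᵀ + Q = [8 -8; -8 35]
S = H·P̄·Hᵀ + R = [119]
K = P̄·Hᵀ·S⁻¹ = [8/119; -62/119]
x' − x̄ = [96/119, -744/119] = K·y
y = (KᵀK)⁻¹·Kᵀ·(x' − x̄) = [12]
z = y + H·x̄ = [12] + [-11] = [1]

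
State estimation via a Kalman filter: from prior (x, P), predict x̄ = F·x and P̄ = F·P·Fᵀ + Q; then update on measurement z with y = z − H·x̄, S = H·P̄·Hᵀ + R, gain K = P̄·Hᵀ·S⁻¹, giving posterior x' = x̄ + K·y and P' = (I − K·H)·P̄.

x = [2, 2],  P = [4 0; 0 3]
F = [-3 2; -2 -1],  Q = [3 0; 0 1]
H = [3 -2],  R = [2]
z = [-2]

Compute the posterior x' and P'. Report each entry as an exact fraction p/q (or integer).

x' = [-122/25, -2062/325]
P' = [222/25 324/25; 324/25 6304/325]

x̄ = F·x = [-2, -6]
P̄ = F·P·Fᵀ + Q = [51 18; 18 20]
y = z − H·x̄ = [-8]
S = H·P̄·Hᵀ + R = [325]
K = P̄·Hᵀ·S⁻¹ = [9/25; 14/325]
x' = x̄ + K·y = [-122/25, -2062/325]
P' = (I − K·H)·P̄ = [222/25 324/25; 324/25 6304/325]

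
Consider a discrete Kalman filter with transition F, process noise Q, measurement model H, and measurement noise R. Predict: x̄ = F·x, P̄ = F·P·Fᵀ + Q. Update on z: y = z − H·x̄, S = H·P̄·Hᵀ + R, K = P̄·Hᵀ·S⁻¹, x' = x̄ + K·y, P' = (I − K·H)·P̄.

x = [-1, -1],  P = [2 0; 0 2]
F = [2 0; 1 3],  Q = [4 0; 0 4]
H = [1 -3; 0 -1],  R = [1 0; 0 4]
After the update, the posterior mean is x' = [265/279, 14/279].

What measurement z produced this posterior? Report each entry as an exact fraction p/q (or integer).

x̄ = F·x = [-2, -4]
P̄ = F·P·Fᵀ + Q = [12 4; 4 24]
S = H·P̄·Hᵀ + R = [205 68; 68 28]
K = P̄·Hᵀ·S⁻¹ = [68/279 -205/279; -68/279 -74/279]
x' − x̄ = [823/279, 1130/279] = K·y
y = (KᵀK)⁻¹·Kᵀ·(x' − x̄) = [-9, -7]
z = y + H·x̄ = [-9, -7] + [10, 4] = [1, -3]

z = [1, -3]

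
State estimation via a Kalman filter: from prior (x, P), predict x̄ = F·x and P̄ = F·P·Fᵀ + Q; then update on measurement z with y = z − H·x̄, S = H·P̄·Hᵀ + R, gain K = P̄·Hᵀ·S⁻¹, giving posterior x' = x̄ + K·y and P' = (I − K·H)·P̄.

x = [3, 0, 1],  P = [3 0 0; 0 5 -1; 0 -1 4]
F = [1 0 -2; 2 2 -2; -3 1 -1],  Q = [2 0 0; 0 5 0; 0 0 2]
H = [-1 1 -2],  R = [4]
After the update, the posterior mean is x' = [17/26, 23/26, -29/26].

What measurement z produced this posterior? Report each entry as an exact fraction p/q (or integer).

x̄ = F·x = [1, 4, -10]
P̄ = F·P·Fᵀ + Q = [21 26 1; 26 61 4; 1 4 40]
S = H·P̄·Hᵀ + R = [182]
K = P̄·Hᵀ·S⁻¹ = [3/182; 27/182; -11/26]
x' − x̄ = [-9/26, -81/26, 231/26] = K·y
y = (KᵀK)⁻¹·Kᵀ·(x' − x̄) = [-21]
z = y + H·x̄ = [-21] + [23] = [2]

z = [2]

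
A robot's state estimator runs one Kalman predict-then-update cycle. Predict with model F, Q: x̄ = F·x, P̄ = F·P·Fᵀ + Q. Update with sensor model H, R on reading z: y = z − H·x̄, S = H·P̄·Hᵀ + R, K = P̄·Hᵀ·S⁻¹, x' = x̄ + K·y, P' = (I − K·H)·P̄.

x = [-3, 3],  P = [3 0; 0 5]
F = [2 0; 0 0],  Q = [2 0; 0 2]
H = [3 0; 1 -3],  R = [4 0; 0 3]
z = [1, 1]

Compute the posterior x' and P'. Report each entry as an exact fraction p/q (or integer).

x' = [31/199, -48/199]
P' = [84/199 24/199; 24/199 446/1393]

x̄ = F·x = [-6, 0]
P̄ = F·P·Fᵀ + Q = [14 0; 0 2]
y = z − H·x̄ = [19, 7]
S = H·P̄·Hᵀ + R = [130 42; 42 35]
K = P̄·Hᵀ·S⁻¹ = [63/199 4/199; 18/199 -390/1393]
x' = x̄ + K·y = [31/199, -48/199]
P' = (I − K·H)·P̄ = [84/199 24/199; 24/199 446/1393]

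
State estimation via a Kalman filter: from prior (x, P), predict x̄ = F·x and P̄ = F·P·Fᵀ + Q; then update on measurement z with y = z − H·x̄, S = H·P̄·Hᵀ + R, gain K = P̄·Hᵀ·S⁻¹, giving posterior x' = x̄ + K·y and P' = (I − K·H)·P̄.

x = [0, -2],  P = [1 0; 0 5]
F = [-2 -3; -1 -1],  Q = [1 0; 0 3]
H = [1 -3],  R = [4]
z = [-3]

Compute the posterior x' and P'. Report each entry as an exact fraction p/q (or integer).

x̄ = F·x = [6, 2]
P̄ = F·P·Fᵀ + Q = [50 17; 17 9]
y = z − H·x̄ = [-3]
S = H·P̄·Hᵀ + R = [33]
K = P̄·Hᵀ·S⁻¹ = [-1/33; -10/33]
x' = x̄ + K·y = [67/11, 32/11]
P' = (I − K·H)·P̄ = [1649/33 551/33; 551/33 197/33]

x' = [67/11, 32/11]
P' = [1649/33 551/33; 551/33 197/33]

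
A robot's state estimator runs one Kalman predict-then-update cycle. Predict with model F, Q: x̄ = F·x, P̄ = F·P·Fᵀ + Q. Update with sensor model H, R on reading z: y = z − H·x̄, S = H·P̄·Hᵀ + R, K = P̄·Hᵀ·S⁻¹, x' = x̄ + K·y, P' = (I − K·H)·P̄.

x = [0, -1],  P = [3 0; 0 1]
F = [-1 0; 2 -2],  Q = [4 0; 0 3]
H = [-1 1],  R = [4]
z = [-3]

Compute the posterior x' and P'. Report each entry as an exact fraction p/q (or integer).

x̄ = F·x = [0, 2]
P̄ = F·P·Fᵀ + Q = [7 -6; -6 19]
y = z − H·x̄ = [-5]
S = H·P̄·Hᵀ + R = [42]
K = P̄·Hᵀ·S⁻¹ = [-13/42; 25/42]
x' = x̄ + K·y = [65/42, -41/42]
P' = (I − K·H)·P̄ = [125/42 73/42; 73/42 173/42]

x' = [65/42, -41/42]
P' = [125/42 73/42; 73/42 173/42]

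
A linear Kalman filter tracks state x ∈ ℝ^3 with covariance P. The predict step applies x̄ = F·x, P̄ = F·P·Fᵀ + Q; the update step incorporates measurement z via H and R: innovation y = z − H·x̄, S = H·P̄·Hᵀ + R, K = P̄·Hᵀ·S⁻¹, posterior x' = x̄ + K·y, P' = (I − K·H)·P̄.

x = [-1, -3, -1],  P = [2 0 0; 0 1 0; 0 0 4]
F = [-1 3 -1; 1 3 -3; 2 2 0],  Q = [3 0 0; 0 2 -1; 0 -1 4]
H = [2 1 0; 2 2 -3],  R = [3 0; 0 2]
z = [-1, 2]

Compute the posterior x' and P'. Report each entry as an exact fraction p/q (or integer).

x' = [-1699/1071, 7309/5355, -1618/1785]
P' = [3076/1071 -26434/5355 -2462/1785; -26434/5355 297499/26775 36632/8925; -2462/1785 36632/8925 6026/2975]

x̄ = F·x = [-7, -7, -8]
P̄ = F·P·Fᵀ + Q = [18 19 2; 19 49 9; 2 9 16]
y = z − H·x̄ = [20, 6]
S = H·P̄·Hᵀ + R = [200 245; 245 434]
K = P̄·Hᵀ·S⁻¹ = [206/765 5/1071; 1579/3825 97/5355; 572/1275 -559/1785]
x' = x̄ + K·y = [-1699/1071, 7309/5355, -1618/1785]
P' = (I − K·H)·P̄ = [3076/1071 -26434/5355 -2462/1785; -26434/5355 297499/26775 36632/8925; -2462/1785 36632/8925 6026/2975]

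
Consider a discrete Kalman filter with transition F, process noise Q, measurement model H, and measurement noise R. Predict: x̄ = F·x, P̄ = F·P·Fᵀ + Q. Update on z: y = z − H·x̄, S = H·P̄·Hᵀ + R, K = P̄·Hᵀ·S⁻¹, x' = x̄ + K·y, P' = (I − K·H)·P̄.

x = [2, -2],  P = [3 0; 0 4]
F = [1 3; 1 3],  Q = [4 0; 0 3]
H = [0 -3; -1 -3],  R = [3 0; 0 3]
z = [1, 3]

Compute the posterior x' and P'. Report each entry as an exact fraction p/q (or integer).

x' = [-2487/1891, -898/1891]
P' = [5259/1891 -738/1891; -738/1891 411/1891]

x̄ = F·x = [-4, -4]
P̄ = F·P·Fᵀ + Q = [43 39; 39 42]
y = z − H·x̄ = [-11, -13]
S = H·P̄·Hᵀ + R = [381 495; 495 658]
K = P̄·Hᵀ·S⁻¹ = [738/1891 -1015/1891; -411/1891 -165/1891]
x' = x̄ + K·y = [-2487/1891, -898/1891]
P' = (I − K·H)·P̄ = [5259/1891 -738/1891; -738/1891 411/1891]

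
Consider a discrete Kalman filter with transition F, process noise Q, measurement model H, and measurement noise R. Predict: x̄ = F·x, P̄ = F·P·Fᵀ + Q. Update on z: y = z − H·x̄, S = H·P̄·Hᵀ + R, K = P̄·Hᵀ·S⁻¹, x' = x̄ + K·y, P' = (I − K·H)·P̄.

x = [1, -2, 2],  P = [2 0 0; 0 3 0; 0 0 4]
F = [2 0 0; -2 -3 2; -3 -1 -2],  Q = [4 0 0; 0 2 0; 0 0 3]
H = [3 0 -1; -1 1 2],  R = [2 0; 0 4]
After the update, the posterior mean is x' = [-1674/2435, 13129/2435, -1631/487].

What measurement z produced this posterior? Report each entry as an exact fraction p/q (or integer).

x̄ = F·x = [2, 8, -5]
P̄ = F·P·Fᵀ + Q = [12 -8 -12; -8 53 5; -12 5 40]
S = H·P̄·Hᵀ + R = [222 -229; -229 313]
K = P̄·Hᵀ·S⁻¹ = [4948/17045 1224/17045; 1026/2435 1303/2435; -45/487 118/487]
x' − x̄ = [-6544/2435, -6351/2435, 804/487] = K·y
y = (KᵀK)⁻¹·Kᵀ·(x' − x̄) = [-10, 3]
z = y + H·x̄ = [-10, 3] + [11, -4] = [1, -1]

z = [1, -1]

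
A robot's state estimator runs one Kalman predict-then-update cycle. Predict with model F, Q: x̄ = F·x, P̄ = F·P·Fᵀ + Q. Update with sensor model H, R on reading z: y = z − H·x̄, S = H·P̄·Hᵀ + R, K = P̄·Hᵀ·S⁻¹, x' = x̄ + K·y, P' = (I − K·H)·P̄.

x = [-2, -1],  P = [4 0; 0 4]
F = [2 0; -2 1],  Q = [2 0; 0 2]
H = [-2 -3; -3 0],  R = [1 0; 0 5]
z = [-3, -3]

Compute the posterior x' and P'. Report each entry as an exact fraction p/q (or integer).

x' = [9802/11897, 5071/11897]
P' = [6390/11897 -4280/11897; -4280/11897 4170/11897]

x̄ = F·x = [-4, 3]
P̄ = F·P·Fᵀ + Q = [18 -16; -16 22]
y = z − H·x̄ = [-2, -15]
S = H·P̄·Hᵀ + R = [79 -36; -36 167]
K = P̄·Hᵀ·S⁻¹ = [60/11897 -3834/11897; -3950/11897 2568/11897]
x' = x̄ + K·y = [9802/11897, 5071/11897]
P' = (I − K·H)·P̄ = [6390/11897 -4280/11897; -4280/11897 4170/11897]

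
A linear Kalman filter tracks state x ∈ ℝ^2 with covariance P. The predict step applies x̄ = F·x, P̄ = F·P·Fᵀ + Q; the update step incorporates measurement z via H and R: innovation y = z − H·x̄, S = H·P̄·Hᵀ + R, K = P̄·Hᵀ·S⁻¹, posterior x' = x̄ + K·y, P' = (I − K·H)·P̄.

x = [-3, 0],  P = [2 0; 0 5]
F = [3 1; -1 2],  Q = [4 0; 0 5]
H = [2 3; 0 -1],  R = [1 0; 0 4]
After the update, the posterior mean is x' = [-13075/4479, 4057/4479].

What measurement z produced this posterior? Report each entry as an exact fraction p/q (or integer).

z = [-3, 1]

x̄ = F·x = [-9, 3]
P̄ = F·P·Fᵀ + Q = [27 4; 4 27]
S = H·P̄·Hᵀ + R = [400 -89; -89 31]
K = P̄·Hᵀ·S⁻¹ = [1690/4479 4274/4479; 356/4479 -2879/4479]
x' − x̄ = [27236/4479, -9380/4479] = K·y
y = (KᵀK)⁻¹·Kᵀ·(x' − x̄) = [6, 4]
z = y + H·x̄ = [6, 4] + [-9, -3] = [-3, 1]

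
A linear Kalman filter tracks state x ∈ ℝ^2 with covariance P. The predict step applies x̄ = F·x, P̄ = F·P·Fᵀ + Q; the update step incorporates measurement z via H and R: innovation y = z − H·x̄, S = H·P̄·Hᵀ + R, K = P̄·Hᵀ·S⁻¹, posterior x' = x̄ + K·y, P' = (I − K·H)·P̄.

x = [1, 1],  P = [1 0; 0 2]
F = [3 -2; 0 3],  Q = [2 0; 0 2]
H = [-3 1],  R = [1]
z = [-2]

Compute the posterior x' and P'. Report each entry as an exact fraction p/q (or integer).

x' = [67/44, 85/33]
P' = [85/88 29/11; 29/11 268/33]

x̄ = F·x = [1, 3]
P̄ = F·P·Fᵀ + Q = [19 -12; -12 20]
y = z − H·x̄ = [-2]
S = H·P̄·Hᵀ + R = [264]
K = P̄·Hᵀ·S⁻¹ = [-23/88; 7/33]
x' = x̄ + K·y = [67/44, 85/33]
P' = (I − K·H)·P̄ = [85/88 29/11; 29/11 268/33]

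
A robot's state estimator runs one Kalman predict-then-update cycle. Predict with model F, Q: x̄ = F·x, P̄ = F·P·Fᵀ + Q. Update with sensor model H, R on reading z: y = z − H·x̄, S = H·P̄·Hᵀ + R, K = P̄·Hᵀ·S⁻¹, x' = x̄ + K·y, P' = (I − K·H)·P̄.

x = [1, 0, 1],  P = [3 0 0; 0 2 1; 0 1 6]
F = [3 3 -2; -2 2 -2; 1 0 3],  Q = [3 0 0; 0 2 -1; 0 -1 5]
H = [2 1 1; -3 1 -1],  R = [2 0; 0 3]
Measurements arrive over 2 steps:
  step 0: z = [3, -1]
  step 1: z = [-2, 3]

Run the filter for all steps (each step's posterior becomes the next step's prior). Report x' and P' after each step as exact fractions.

step 0: x' = [16493/18352, 45743/36704, -8765/36704], P' = [59663/9176 65845/18352 -289295/18352; 65845/18352 115927/36704 -329429/36704; -289295/18352 -329429/36704 1447087/36704]
step 1: x' = [-759964844/216542371, -355012730/216542371, 1374373826/216542371], P' = [829067624/216542371 428323557/216542371 -1933980807/216542371; 428323557/216542371 1317795557/649627113 -3141540847/649627113; -1933980807/216542371 -3141540847/649627113 14272219955/649627113]

step 0: x̄ = F·x = [1, -4, 4]
step 0: P̄ = F·P·Fᵀ + Q = [60 8 -18; 8 38 -37; -18 -37 62]
step 0: y = z − H·x̄ = [1, 10]
step 0: S = H·P̄·Hᵀ + R = [228 -302; -302 561]
step 0: K = P̄·Hᵀ·S⁻¹ = [7601/18352 -473/9176; 24939/36704 8381/18352; -19761/36704 -6791/18352]
step 0: x' = x̄ + K·y = [16493/18352, 45743/36704, -8765/36704]
step 0: P' = (I − K·H)·P̄ = [59663/9176 65845/18352 -289295/18352; 65845/18352 115927/36704 -329429/36704; -289295/18352 -329429/36704 1447087/36704]
step 1: x̄ = F·x = [253717/36704, 10761/9176, 6691/36704]
step 1: P̄ = F·P·Fᵀ + Q = [22356319/36704 2375867/9176 -14586487/36704; 2375867/9176 264579/2294 -1570251/9176; -14586487/36704 -1570251/9176 9974415/36704]
step 1: y = z − H·x̄ = [-630577/36704, 417455/18352]
step 1: S = H·P̄·Hᵀ + R = [70812279/36704 -38225049/18352; -38225049/18352 20886735/9176]
step 1: K = P̄·Hᵀ·S⁻¹ = [76238999/216542371 -41632836/216542371; 373098026/649627113 201474797/649627113; -236602867/649627113 -2644513/649627113]
step 1: x' = x̄ + K·y = [-759964844/216542371, -355012730/216542371, 1374373826/216542371]
step 1: P' = (I − K·H)·P̄ = [829067624/216542371 428323557/216542371 -1933980807/216542371; 428323557/216542371 1317795557/649627113 -3141540847/649627113; -1933980807/216542371 -3141540847/649627113 14272219955/649627113]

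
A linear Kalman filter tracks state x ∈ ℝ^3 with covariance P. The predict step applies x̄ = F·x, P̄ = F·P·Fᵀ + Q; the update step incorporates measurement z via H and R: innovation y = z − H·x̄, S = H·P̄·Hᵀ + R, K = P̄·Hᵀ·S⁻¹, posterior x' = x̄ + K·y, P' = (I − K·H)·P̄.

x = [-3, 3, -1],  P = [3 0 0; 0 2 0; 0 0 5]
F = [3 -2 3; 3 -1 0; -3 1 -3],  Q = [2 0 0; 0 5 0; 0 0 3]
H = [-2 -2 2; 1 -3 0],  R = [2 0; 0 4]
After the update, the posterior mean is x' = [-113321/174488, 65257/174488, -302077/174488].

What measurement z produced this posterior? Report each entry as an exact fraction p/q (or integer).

z = [-3, -2]

x̄ = F·x = [-18, -12, 15]
P̄ = F·P·Fᵀ + Q = [82 31 -76; 31 34 -29; -76 -29 77]
S = H·P̄·Hᵀ + R = [1862 186; 186 206]
K = P̄·Hᵀ·S⁻¹ = [-37911/174488 24913/174488; -12761/174488 -48617/174488; 36469/174488 -23611/174488]
x' − x̄ = [3027463/174488, 2159113/174488, -2919397/174488] = K·y
y = (KᵀK)⁻¹·Kᵀ·(x' − x̄) = [-93, -20]
z = y + H·x̄ = [-93, -20] + [90, 18] = [-3, -2]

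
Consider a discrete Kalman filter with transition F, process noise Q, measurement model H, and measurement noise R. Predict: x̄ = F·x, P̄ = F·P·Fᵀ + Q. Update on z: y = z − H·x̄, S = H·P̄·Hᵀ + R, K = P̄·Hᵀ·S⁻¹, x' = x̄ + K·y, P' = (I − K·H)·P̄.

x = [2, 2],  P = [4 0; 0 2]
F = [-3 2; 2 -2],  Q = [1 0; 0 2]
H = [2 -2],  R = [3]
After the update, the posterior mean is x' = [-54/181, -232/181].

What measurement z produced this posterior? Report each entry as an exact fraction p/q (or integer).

x̄ = F·x = [-2, 0]
P̄ = F·P·Fᵀ + Q = [45 -32; -32 26]
S = H·P̄·Hᵀ + R = [543]
K = P̄·Hᵀ·S⁻¹ = [154/543; -116/543]
x' − x̄ = [308/181, -232/181] = K·y
y = (KᵀK)⁻¹·Kᵀ·(x' − x̄) = [6]
z = y + H·x̄ = [6] + [-4] = [2]

z = [2]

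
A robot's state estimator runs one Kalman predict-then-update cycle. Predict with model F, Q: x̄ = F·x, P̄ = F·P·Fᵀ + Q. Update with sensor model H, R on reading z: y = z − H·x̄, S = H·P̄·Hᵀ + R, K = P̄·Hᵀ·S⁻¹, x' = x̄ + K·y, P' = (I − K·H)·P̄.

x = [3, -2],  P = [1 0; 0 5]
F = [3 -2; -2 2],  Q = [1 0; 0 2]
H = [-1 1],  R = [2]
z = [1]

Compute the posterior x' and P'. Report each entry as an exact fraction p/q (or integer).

x' = [43/55, 74/55]
P' = [82/55 26/55; 26/55 78/55]

x̄ = F·x = [13, -10]
P̄ = F·P·Fᵀ + Q = [30 -26; -26 26]
y = z − H·x̄ = [24]
S = H·P̄·Hᵀ + R = [110]
K = P̄·Hᵀ·S⁻¹ = [-28/55; 26/55]
x' = x̄ + K·y = [43/55, 74/55]
P' = (I − K·H)·P̄ = [82/55 26/55; 26/55 78/55]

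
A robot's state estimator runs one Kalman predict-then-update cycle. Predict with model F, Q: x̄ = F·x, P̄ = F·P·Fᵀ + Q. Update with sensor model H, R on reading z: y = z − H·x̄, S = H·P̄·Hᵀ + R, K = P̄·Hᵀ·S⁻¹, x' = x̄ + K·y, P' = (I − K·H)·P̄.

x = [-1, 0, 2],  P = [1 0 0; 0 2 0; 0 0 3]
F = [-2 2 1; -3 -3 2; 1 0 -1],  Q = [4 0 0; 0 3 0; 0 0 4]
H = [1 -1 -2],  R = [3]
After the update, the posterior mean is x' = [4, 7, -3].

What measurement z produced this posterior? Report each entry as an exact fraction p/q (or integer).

z = [3]

x̄ = F·x = [4, 7, -3]
P̄ = F·P·Fᵀ + Q = [19 0 -5; 0 42 -9; -5 -9 8]
S = H·P̄·Hᵀ + R = [80]
K = P̄·Hᵀ·S⁻¹ = [29/80; -3/10; -3/20]
x' − x̄ = [0, 0, 0] = K·y
y = (KᵀK)⁻¹·Kᵀ·(x' − x̄) = [0]
z = y + H·x̄ = [0] + [3] = [3]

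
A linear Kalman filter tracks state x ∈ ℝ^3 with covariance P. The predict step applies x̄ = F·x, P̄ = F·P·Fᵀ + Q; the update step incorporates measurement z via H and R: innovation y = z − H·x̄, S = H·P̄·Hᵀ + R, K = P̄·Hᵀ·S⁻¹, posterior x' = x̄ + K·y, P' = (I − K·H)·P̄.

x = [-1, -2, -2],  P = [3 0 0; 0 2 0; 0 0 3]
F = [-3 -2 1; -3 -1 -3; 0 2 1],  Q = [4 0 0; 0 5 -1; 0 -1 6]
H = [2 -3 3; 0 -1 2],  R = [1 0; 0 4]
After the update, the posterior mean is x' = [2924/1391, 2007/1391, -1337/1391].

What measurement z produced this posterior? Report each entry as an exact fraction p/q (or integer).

z = [-3, -3]

x̄ = F·x = [5, 11, -6]
P̄ = F·P·Fᵀ + Q = [42 22 -5; 22 61 -14; -5 -14 17]
S = H·P̄·Hᵀ + R = [799 347; 347 189]
K = P̄·Hᵀ·S⁻¹ = [1061/2782 -2419/2782; -1663/15301 -4152/15301; -969/30602 9551/30602]
x' − x̄ = [-4031/1391, -13294/1391, 7009/1391] = K·y
y = (KᵀK)⁻¹·Kᵀ·(x' − x̄) = [38, 20]
z = y + H·x̄ = [38, 20] + [-41, -23] = [-3, -3]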